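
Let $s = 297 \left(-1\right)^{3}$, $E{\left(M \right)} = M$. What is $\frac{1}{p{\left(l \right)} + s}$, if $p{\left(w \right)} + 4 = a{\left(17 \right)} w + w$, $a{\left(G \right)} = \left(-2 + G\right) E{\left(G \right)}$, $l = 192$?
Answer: $\frac{1}{48851} \approx 2.047 \cdot 10^{-5}$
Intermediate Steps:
$a{\left(G \right)} = G \left(-2 + G\right)$ ($a{\left(G \right)} = \left(-2 + G\right) G = G \left(-2 + G\right)$)
$s = -297$ ($s = 297 \left(-1\right) = -297$)
$p{\left(w \right)} = -4 + 256 w$ ($p{\left(w \right)} = -4 + \left(17 \left(-2 + 17\right) w + w\right) = -4 + \left(17 \cdot 15 w + w\right) = -4 + \left(255 w + w\right) = -4 + 256 w$)
$\frac{1}{p{\left(l \right)} + s} = \frac{1}{\left(-4 + 256 \cdot 192\right) - 297} = \frac{1}{\left(-4 + 49152\right) - 297} = \frac{1}{49148 - 297} = \frac{1}{48851}$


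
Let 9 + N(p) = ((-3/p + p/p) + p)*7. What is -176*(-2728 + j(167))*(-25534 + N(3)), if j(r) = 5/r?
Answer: -2046366618912/167 ≈ -1.2254e+10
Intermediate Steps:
N(p) = -2 - 21/p + 7*p (N(p) = -9 + ((-3/p + p/p) + p)*7 = -9 + ((-3/p + 1) + p)*7 = -9 + ((1 - 3/p) + p)*7 = -9 + (1 + p - 3/p)*7 = -9 + (7 - 21/p + 7*p) = -2 - 21/p + 7*p)
-176*(-2728 + j(167))*(-25534 + N(3)) = -176*(-2728 + 5/167)*(-25534 + (-2 - 21/3 + 7*3)) = -176*(-2728 + 5*(1/167))*(-25534 + (-2 - 21*⅓ + 21)) = -176*(-2728 + 5/167)*(-25534 + (-2 - 7 + 21)) = -(-80180496)*(-25534 + 12)/167 = -(-80180496)*(-25522)/167 = -176*11627083062/167 = -2046366618912/167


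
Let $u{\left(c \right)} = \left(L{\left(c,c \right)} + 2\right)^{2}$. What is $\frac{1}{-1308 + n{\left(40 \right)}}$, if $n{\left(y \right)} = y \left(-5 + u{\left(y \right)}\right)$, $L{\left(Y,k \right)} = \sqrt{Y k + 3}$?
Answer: $\frac{15693}{974821796} - \frac{10 \sqrt{1603}}{243705449} \approx 1.4455 \cdot 10^{-5}$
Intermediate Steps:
$L{\left(Y,k \right)} = \sqrt{3 + Y k}$
$u{\left(c \right)} = \left(2 + \sqrt{3 + c^{2}}\right)^{2}$ ($u{\left(c \right)} = \left(\sqrt{3 + c c} + 2\right)^{2} = \left(\sqrt{3 + c^{2}} + 2\right)^{2} = \left(2 + \sqrt{3 + c^{2}}\right)^{2}$)
$n{\left(y \right)} = y \left(-5 + \left(2 + \sqrt{3 + y^{2}}\right)^{2}\right)$
$\frac{1}{-1308 + n{\left(40 \right)}} = \frac{1}{-1308 + 40 \left(-5 + \left(2 + \sqrt{3 + 40^{2}}\right)^{2}\right)} = \frac{1}{-1308 + 40 \left(-5 + \left(2 + \sqrt{3 + 1600}\right)^{2}\right)} = \frac{1}{-1308 + 40 \left(-5 + \left(2 + \sqrt{1603}\right)^{2}\right)} = \frac{1}{-1308 - \left(200 - 40 \left(2 + \sqrt{1603}\right)^{2}\right)} = \frac{1}{-1508 + 40 \left(2 + \sqrt{1603}\right)^{2}}$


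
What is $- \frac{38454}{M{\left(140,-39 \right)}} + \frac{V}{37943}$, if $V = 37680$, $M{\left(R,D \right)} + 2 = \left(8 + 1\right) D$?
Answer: $\frac{1472361162}{13393879} \approx 109.93$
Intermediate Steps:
$M{\left(R,D \right)} = -2 + 9 D$ ($M{\left(R,D \right)} = -2 + \left(8 + 1\right) D = -2 + 9 D$)
$- \frac{38454}{M{\left(140,-39 \right)}} + \frac{V}{37943} = - \frac{38454}{-2 + 9 \left(-39\right)} + \frac{37680}{37943} = - \frac{38454}{-2 - 351} + 37680 \cdot \frac{1}{37943} = - \frac{38454}{-353} + \frac{37680}{37943} = \left(-38454\right) \left(- \frac{1}{353}\right) + \frac{37680}{37943} = \frac{38454}{353} + \frac{37680}{37943} = \frac{1472361162}{13393879}$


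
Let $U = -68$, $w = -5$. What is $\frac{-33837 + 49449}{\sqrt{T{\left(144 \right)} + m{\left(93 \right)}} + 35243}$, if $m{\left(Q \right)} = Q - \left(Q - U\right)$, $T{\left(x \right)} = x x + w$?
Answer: $\frac{275106858}{621024193} - \frac{7806 \sqrt{20663}}{621024193} \approx 0.44118$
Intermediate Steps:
$T{\left(x \right)} = -5 + x^{2}$ ($T{\left(x \right)} = x x - 5 = x^{2} - 5 = -5 + x^{2}$)
$m{\left(Q \right)} = -68$ ($m{\left(Q \right)} = Q - \left(68 + Q\right) = -68$)
$\frac{-33837 + 49449}{\sqrt{T{\left(144 \right)} + m{\left(93 \right)}} + 35243} = \frac{-33837 + 49449}{\sqrt{\left(-5 + 144^{2}\right) - 68} + 35243} = \frac{15612}{\sqrt{\left(-5 + 20736\right) - 68} + 35243} = \frac{15612}{\sqrt{20731 - 68} + 35243} = \frac{15612}{\sqrt{20663} + 35243} = \frac{15612}{35243 + \sqrt{20663}}$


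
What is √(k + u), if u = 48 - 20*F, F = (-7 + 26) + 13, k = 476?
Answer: 2*I*√29 ≈ 10.77*I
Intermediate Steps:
F = 32 (F = 19 + 13 = 32)
u = -592 (u = 48 - 20*32 = 48 - 640 = -592)
√(k + u) = √(476 - 592) = √(-116) = 2*I*√29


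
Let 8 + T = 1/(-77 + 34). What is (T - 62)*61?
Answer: -183671/43 ≈ -4271.4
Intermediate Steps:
T = -345/43 (T = -8 + 1/(-77 + 34) = -8 + 1/(-43) = -8 - 1/43 = -345/43 ≈ -8.0233)
(T - 62)*61 = (-345/43 - 62)*61 = -3011/43*61 = -183671/43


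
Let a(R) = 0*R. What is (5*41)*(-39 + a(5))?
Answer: -7995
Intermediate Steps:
a(R) = 0
(5*41)*(-39 + a(5)) = (5*41)*(-39 + 0) = 205*(-39) = -7995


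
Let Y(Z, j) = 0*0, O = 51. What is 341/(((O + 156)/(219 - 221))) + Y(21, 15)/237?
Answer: -682/207 ≈ -3.2947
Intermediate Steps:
Y(Z, j) = 0
341/(((O + 156)/(219 - 221))) + Y(21, 15)/237 = 341/(((51 + 156)/(219 - 221))) + 0/237 = 341/((207/(-2))) + 0*(1/237) = 341/((207*(-1/2))) + 0 = 341/(-207/2) + 0 = 341*(-2/207) + 0 = -682/207 + 0 = -682/207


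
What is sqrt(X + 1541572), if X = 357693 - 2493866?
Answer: I*sqrt(594601) ≈ 771.1*I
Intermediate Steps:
X = -2136173
sqrt(X + 1541572) = sqrt(-2136173 + 1541572) = sqrt(-594601) = I*sqrt(594601)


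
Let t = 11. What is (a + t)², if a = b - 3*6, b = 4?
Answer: 9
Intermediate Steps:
a = -14 (a = 4 - 3*6 = 4 - 18 = -14)
(a + t)² = (-14 + 11)² = (-3)² = 9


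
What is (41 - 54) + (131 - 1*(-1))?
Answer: 119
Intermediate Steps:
(41 - 54) + (131 - 1*(-1)) = -13 + (131 + 1) = -13 + 132 = 119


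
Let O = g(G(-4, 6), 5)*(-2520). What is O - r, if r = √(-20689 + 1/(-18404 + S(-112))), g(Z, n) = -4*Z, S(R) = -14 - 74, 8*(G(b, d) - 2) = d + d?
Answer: 35280 - I*√1768671912147/9246 ≈ 35280.0 - 143.84*I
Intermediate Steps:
G(b, d) = 2 + d/4 (G(b, d) = 2 + (d + d)/8 = 2 + (2*d)/8 = 2 + d/4)
S(R) = -88
r = I*√1768671912147/9246 (r = √(-20689 + 1/(-18404 - 88)) = √(-20689 + 1/(-18492)) = √(-20689 - 1/18492) = √(-382580989/18492) = I*√1768671912147/9246 ≈ 143.84*I)
O = 35280 (O = -4*(2 + (¼)*6)*(-2520) = -4*(2 + 3/2)*(-2520) = -4*7/2*(-2520) = -14*(-2520) = 35280)
O - r = 35280 - I*√1768671912147/9246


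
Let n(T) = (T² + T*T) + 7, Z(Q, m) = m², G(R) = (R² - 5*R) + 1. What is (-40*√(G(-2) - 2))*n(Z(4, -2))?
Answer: -1560*√13 ≈ -5624.7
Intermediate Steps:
G(R) = 1 + R² - 5*R
n(T) = 7 + 2*T² (n(T) = (T² + T²) + 7 = 2*T² + 7 = 7 + 2*T²)
(-40*√(G(-2) - 2))*n(Z(4, -2)) = (-40*√((1 + (-2)² - 5*(-2)) - 2))*(7 + 2*((-2)²)²) = (-40*√((1 + 4 + 10) - 2))*(7 + 2*4²) = (-40*√(15 - 2))*(7 + 2*16) = (-40*√13)*(7 + 32) = -40*√13*39 = -1560*√13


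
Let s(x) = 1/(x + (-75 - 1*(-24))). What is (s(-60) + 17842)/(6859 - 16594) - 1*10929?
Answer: -11811693926/1080585 ≈ -10931.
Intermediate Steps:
s(x) = 1/(-51 + x) (s(x) = 1/(x + (-75 + 24)) = 1/(x - 51) = 1/(-51 + x))
(s(-60) + 17842)/(6859 - 16594) - 1*10929 = (1/(-51 - 60) + 17842)/(6859 - 16594) - 1*10929 = (1/(-111) + 17842)/(-9735) - 10929 = (-1/111 + 17842)*(-1/9735) - 10929 = (1980461/111)*(-1/9735) - 10929 = -1980461/1080585 - 10929 = -11811693926/1080585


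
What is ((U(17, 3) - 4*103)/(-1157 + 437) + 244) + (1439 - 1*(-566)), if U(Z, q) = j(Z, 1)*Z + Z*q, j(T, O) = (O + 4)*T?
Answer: 404549/180 ≈ 2247.5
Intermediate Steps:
j(T, O) = T*(4 + O) (j(T, O) = (4 + O)*T = T*(4 + O))
U(Z, q) = 5*Z**2 + Z*q (U(Z, q) = (Z*(4 + 1))*Z + Z*q = (Z*5)*Z + Z*q = (5*Z)*Z + Z*q = 5*Z**2 + Z*q)
((U(17, 3) - 4*103)/(-1157 + 437) + 244) + (1439 - 1*(-566)) = ((17*(3 + 5*17) - 4*103)/(-1157 + 437) + 244) + (1439 - 1*(-566)) = ((17*(3 + 85) - 412)/(-720) + 244) + (1439 + 566) = ((17*88 - 412)*(-1/720) + 244) + 2005 = ((1496 - 412)*(-1/720) + 244) + 2005 = (1084*(-1/720) + 244) + 2005 = (-271/180 + 244) + 2005 = 43649/180 + 2005 = 404549/180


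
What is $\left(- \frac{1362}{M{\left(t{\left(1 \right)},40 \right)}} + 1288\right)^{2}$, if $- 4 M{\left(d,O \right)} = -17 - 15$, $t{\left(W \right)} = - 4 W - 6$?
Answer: $\frac{19989841}{16} \approx 1.2494 \cdot 10^{6}$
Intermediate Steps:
$t{\left(W \right)} = -6 - 4 W$
$M{\left(d,O \right)} = 8$ ($M{\left(d,O \right)} = - \frac{-17 - 15}{4} = \left(- \frac{1}{4}\right) \left(-32\right) = 8$)
$\left(- \frac{1362}{M{\left(t{\left(1 \right)},40 \right)}} + 1288\right)^{2} = \left(- \frac{1362}{8} + 1288\right)^{2} = \left(\left(-1362\right) \frac{1}{8} + 1288\right)^{2} = \left(- \frac{681}{4} + 1288\right)^{2} = \left(\frac{4471}{4}\right)^{2} = \frac{19989841}{16}$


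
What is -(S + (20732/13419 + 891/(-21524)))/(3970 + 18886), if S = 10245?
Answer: -41683145429/92979030816 ≈ -0.44831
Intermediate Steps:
-(S + (20732/13419 + 891/(-21524)))/(3970 + 18886) = -(10245 + (20732/13419 + 891/(-21524)))/(3970 + 18886) = -(10245 + (20732*(1/13419) + 891*(-1/21524)))/22856 = -(10245 + (292/189 - 891/21524))/22856 = -(10245 + 6116609/4068036)/22856 = -41683145429/(4068036*22856) = -1*41683145429/92979030816 = -41683145429/92979030816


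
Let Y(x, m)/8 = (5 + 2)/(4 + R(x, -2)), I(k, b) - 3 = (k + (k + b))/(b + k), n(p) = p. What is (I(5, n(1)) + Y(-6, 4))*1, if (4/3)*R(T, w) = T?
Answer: -643/6 ≈ -107.17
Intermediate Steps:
R(T, w) = 3*T/4
I(k, b) = 3 + (b + 2*k)/(b + k) (I(k, b) = 3 + (k + (k + b))/(b + k) = 3 + (k + (b + k))/(b + k) = 3 + (b + 2*k)/(b + k))
Y(x, m) = 56/(4 + 3*x/4) (Y(x, m) = 8*((5 + 2)/(4 + 3*x/4)) = 8*(7/(4 + 3*x/4)) = 56/(4 + 3*x/4))
(I(5, n(1)) + Y(-6, 4))*1 = ((4*1 + 5*5)/(1 + 5) + 224/(16 + 3*(-6)))*1 = ((4 + 25)/6 + 224/(16 - 18))*1 = ((⅙)*29 + 224/(-2))*1 = (29/6 + 224*(-½))*1 = (29/6 - 112)*1 = -643/6*1 = -643/6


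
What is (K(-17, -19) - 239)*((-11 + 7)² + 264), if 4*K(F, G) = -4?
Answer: -67200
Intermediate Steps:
K(F, G) = -1 (K(F, G) = (¼)*(-4) = -1)
(K(-17, -19) - 239)*((-11 + 7)² + 264) = (-1 - 239)*((-11 + 7)² + 264) = -240*((-4)² + 264) = -240*(16 + 264) = -240*280 = -67200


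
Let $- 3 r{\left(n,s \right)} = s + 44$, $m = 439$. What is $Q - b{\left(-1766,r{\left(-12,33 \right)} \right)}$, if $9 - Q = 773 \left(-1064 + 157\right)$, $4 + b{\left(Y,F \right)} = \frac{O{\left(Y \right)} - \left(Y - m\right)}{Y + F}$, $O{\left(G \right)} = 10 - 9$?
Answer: $\frac{3768548118}{5375} \approx 7.0113 \cdot 10^{5}$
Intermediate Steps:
$r{\left(n,s \right)} = - \frac{44}{3} - \frac{s}{3}$ ($r{\left(n,s \right)} = - \frac{s + 44}{3} = - \frac{44 + s}{3} = - \frac{44}{3} - \frac{s}{3}$)
$O{\left(G \right)} = 1$
$b{\left(Y,F \right)} = -4 + \frac{440 - Y}{F + Y}$ ($b{\left(Y,F \right)} = -4 + \frac{1 - \left(-439 + Y\right)}{Y + F} = -4 + \frac{440 - Y}{F + Y}$)
$Q = 701120$ ($Q = 9 - 773 \left(-1064 + 157\right) = 9 - 773 \left(-907\right) = 9 - -701111 = 9 + 701111 = 701120$)
$Q - b{\left(-1766,r{\left(-12,33 \right)} \right)} = 701120 - \frac{440 - -8830 - 4 \left(- \frac{44}{3} - 11\right)}{\left(- \frac{44}{3} - 11\right) - 1766} = 701120 - \frac{440 + 8830 - 4 \left(- \frac{44}{3} - 11\right)}{\left(- \frac{44}{3} - 11\right) - 1766} = 701120 - \frac{440 + 8830 - - \frac{308}{3}}{- \frac{77}{3} - 1766} = 701120 - \frac{440 + 8830 + \frac{308}{3}}{- \frac{5375}{3}} = 701120 - \left(- \frac{3}{5375}\right) \frac{28118}{3} = 701120 - - \frac{28118}{5375} = 701120 + \frac{28118}{5375} = \frac{3768548118}{5375}$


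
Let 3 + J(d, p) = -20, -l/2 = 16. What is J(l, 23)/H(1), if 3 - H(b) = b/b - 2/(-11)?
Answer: -253/20 ≈ -12.650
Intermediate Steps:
l = -32 (l = -2*16 = -32)
J(d, p) = -23 (J(d, p) = -3 - 20 = -23)
H(b) = 20/11 (H(b) = 3 - (b/b - 2/(-11)) = 3 - (1 - 2*(-1/11)) = 3 - (1 + 2/11) = 3 - 1*13/11 = 3 - 13/11 = 20/11)
J(l, 23)/H(1) = -23/20/11 = -23*11/20 = -253/20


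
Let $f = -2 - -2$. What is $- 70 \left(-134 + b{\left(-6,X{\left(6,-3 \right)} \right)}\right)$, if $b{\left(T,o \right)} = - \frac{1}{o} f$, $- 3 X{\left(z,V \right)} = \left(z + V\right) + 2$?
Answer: $9380$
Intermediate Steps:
$X{\left(z,V \right)} = - \frac{2}{3} - \frac{V}{3} - \frac{z}{3}$ ($X{\left(z,V \right)} = - \frac{\left(z + V\right) + 2}{3} = - \frac{\left(V + z\right) + 2}{3} = - \frac{2 + V + z}{3} = - \frac{2}{3} - \frac{V}{3} - \frac{z}{3}$)
$f = 0$ ($f = -2 + 2 = 0$)
$b{\left(T,o \right)} = 0$ ($b{\left(T,o \right)} = - \frac{1}{o} 0 = 0$)
$- 70 \left(-134 + b{\left(-6,X{\left(6,-3 \right)} \right)}\right) = - 70 \left(-134 + 0\right) = \left(-70\right) \left(-134\right) = 9380$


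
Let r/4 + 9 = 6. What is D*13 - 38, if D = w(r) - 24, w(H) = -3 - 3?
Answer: -428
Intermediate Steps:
r = -12 (r = -36 + 4*6 = -36 + 24 = -12)
w(H) = -6
D = -30 (D = -6 - 24 = -30)
D*13 - 38 = -30*13 - 38 = -390 - 38 = -428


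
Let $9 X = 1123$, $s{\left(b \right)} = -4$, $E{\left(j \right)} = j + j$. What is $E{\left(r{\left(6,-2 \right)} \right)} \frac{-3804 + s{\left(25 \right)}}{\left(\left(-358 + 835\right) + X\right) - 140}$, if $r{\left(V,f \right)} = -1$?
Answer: $\frac{17136}{1039} \approx 16.493$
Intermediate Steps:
$E{\left(j \right)} = 2 j$
$X = \frac{1123}{9}$ ($X = \frac{1}{9} \cdot 1123 = \frac{1123}{9} \approx 124.78$)
$E{\left(r{\left(6,-2 \right)} \right)} \frac{-3804 + s{\left(25 \right)}}{\left(\left(-358 + 835\right) + X\right) - 140} = 2 \left(-1\right) \frac{-3804 - 4}{\left(\left(-358 + 835\right) + \frac{1123}{9}\right) - 140} = - 2 \left(- \frac{3808}{\left(477 + \frac{1123}{9}\right) - 140}\right) = - 2 \left(- \frac{3808}{\frac{5416}{9} - 140}\right) = - 2 \left(- \frac{3808}{\frac{4156}{9}}\right) = - 2 \left(\left(-3808\right) \frac{9}{4156}\right) = \left(-2\right) \left(- \frac{8568}{1039}\right) = \frac{17136}{1039}$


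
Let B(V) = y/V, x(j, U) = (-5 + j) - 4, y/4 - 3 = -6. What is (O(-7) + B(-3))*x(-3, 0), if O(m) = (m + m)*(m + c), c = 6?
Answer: -216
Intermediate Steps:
y = -12 (y = 12 + 4*(-6) = 12 - 24 = -12)
x(j, U) = -9 + j
B(V) = -12/V
O(m) = 2*m*(6 + m) (O(m) = (m + m)*(m + 6) = (2*m)*(6 + m) = 2*m*(6 + m))
(O(-7) + B(-3))*x(-3, 0) = (2*(-7)*(6 - 7) - 12/(-3))*(-9 - 3) = (2*(-7)*(-1) - 12*(-⅓))*(-12) = (14 + 4)*(-12) = 18*(-12) = -216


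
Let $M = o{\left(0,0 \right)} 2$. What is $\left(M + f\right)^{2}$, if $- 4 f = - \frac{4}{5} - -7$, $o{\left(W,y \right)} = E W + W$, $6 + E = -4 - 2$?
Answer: $\frac{961}{400} \approx 2.4025$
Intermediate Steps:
$E = -12$ ($E = -6 - 6 = -12$)
$o{\left(W,y \right)} = - 11 W$ ($o{\left(W,y \right)} = - 12 W + W = - 11 W$)
$f = - \frac{31}{20}$ ($f = - \frac{- \frac{4}{5} - -7}{4} = - \frac{\left(-4\right) \frac{1}{5} + 7}{4} = - \frac{- \frac{4}{5} + 7}{4} = \left(- \frac{1}{4}\right) \frac{31}{5} = - \frac{31}{20} \approx -1.55$)
$M = 0$ ($M = \left(-11\right) 0 \cdot 2 = 0 \cdot 2 = 0$)
$\left(M + f\right)^{2} = \left(0 - \frac{31}{20}\right)^{2} = \left(- \frac{31}{20}\right)^{2} = \frac{961}{400}$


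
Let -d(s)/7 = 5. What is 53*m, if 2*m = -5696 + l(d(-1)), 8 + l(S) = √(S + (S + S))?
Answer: -151156 + 53*I*√105/2 ≈ -1.5116e+5 + 271.54*I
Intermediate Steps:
d(s) = -35 (d(s) = -7*5 = -35)
l(S) = -8 + √3*√S (l(S) = -8 + √(S + (S + S)) = -8 + √(S + 2*S) = -8 + √(3*S) = -8 + √3*√S)
m = -2852 + I*√105/2 (m = (-5696 + (-8 + √3*√(-35)))/2 = (-5696 + (-8 + √3*(I*√35)))/2 = (-5696 + (-8 + I*√105))/2 = (-5704 + I*√105)/2 = -2852 + I*√105/2 ≈ -2852.0 + 5.1235*I)
53*m = 53*(-2852 + I*√105/2) = -151156 + 53*I*√105/2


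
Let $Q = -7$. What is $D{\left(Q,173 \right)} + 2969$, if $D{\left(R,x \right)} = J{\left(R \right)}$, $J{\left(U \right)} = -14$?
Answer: $2955$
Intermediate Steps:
$D{\left(R,x \right)} = -14$
$D{\left(Q,173 \right)} + 2969 = -14 + 2969 = 2955$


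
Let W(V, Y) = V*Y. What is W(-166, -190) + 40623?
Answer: 72163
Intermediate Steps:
W(-166, -190) + 40623 = -166*(-190) + 40623 = 31540 + 40623 = 72163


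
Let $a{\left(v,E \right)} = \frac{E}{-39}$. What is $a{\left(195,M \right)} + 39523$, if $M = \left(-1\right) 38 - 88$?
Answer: $\frac{513841}{13} \approx 39526.0$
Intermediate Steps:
$M = -126$ ($M = -38 - 88 = -126$)
$a{\left(v,E \right)} = - \frac{E}{39}$
$a{\left(195,M \right)} + 39523 = \left(- \frac{1}{39}\right) \left(-126\right) + 39523 = \frac{42}{13} + 39523 = \frac{513841}{13}$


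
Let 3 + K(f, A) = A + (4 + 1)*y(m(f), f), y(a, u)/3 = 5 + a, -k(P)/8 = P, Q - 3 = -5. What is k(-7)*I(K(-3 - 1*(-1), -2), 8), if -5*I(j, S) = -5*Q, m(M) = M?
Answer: -112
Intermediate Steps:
Q = -2 (Q = 3 - 5 = -2)
k(P) = -8*P
y(a, u) = 15 + 3*a (y(a, u) = 3*(5 + a) = 15 + 3*a)
K(f, A) = 72 + A + 15*f (K(f, A) = -3 + (A + (4 + 1)*(15 + 3*f)) = -3 + (A + 5*(15 + 3*f)) = -3 + (A + (75 + 15*f)) = -3 + (75 + A + 15*f) = 72 + A + 15*f)
I(j, S) = -2 (I(j, S) = -(-1)*(-2) = -1/5*10 = -2)
k(-7)*I(K(-3 - 1*(-1), -2), 8) = -8*(-7)*(-2) = 56*(-2) = -112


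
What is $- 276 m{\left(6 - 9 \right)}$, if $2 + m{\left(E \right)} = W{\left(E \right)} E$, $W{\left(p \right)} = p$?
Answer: $-1932$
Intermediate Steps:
$m{\left(E \right)} = -2 + E^{2}$ ($m{\left(E \right)} = -2 + E E = -2 + E^{2}$)
$- 276 m{\left(6 - 9 \right)} = - 276 \left(-2 + \left(6 - 9\right)^{2}\right) = - 276 \left(-2 + \left(-3\right)^{2}\right) = - 276 \left(-2 + 9\right) = \left(-276\right) 7 = -1932$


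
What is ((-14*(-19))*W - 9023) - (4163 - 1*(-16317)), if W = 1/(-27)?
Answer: -796847/27 ≈ -29513.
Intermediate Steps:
W = -1/27 ≈ -0.037037
((-14*(-19))*W - 9023) - (4163 - 1*(-16317)) = (-14*(-19)*(-1/27) - 9023) - (4163 - 1*(-16317)) = (266*(-1/27) - 9023) - (4163 + 16317) = (-266/27 - 9023) - 1*20480 = -243887/27 - 20480 = -796847/27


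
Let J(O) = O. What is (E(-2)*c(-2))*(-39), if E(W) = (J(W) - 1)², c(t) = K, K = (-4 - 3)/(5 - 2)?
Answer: 819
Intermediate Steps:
K = -7/3 ≈ -2.3333
c(t) = -7/3
E(W) = (-1 + W)² (E(W) = (W - 1)² = (-1 + W)²)
(E(-2)*c(-2))*(-39) = ((-1 - 2)²*(-7/3))*(-39) = ((-3)²*(-7/3))*(-39) = (9*(-7/3))*(-39) = -21*(-39) = 819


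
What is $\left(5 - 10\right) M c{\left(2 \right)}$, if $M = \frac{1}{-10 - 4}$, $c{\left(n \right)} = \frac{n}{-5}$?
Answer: $- \frac{1}{7} \approx -0.14286$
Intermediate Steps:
$c{\left(n \right)} = - \frac{n}{5}$ ($c{\left(n \right)} = n \left(- \frac{1}{5}\right) = - \frac{n}{5}$)
$M = - \frac{1}{14}$ ($M = \frac{1}{-14} = - \frac{1}{14} \approx -0.071429$)
$\left(5 - 10\right) M c{\left(2 \right)} = \left(5 - 10\right) \left(- \frac{1}{14}\right) \left(\left(- \frac{1}{5}\right) 2\right) = \left(5 - 10\right) \left(- \frac{1}{14}\right) \left(- \frac{2}{5}\right) = \left(-5\right) \left(- \frac{1}{14}\right) \left(- \frac{2}{5}\right) = \frac{5}{14} \left(- \frac{2}{5}\right) = - \frac{1}{7}$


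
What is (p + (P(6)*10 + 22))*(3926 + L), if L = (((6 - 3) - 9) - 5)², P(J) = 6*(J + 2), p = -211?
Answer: 1177677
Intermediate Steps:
P(J) = 12 + 6*J (P(J) = 6*(2 + J) = 12 + 6*J)
L = 121 (L = ((3 - 9) - 5)² = (-6 - 5)² = (-11)² = 121)
(p + (P(6)*10 + 22))*(3926 + L) = (-211 + ((12 + 6*6)*10 + 22))*(3926 + 121) = (-211 + ((12 + 36)*10 + 22))*4047 = (-211 + (48*10 + 22))*4047 = (-211 + (480 + 22))*4047 = (-211 + 502)*4047 = 291*4047 = 1177677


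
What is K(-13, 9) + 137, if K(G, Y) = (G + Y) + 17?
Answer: 150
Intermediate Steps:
K(G, Y) = 17 + G + Y
K(-13, 9) + 137 = (17 - 13 + 9) + 137 = 13 + 137 = 150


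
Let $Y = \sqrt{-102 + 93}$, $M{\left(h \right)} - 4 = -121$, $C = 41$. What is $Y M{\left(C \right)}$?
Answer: $- 351 i \approx - 351.0 i$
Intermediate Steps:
$M{\left(h \right)} = -117$ ($M{\left(h \right)} = 4 - 121 = -117$)
$Y = 3 i$ ($Y = \sqrt{-9} = 3 i \approx 3.0 i$)
$Y M{\left(C \right)} = 3 i \left(-117\right) = - 351 i$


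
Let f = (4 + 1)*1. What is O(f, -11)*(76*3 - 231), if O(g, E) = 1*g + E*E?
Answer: -378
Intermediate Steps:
f = 5 (f = 5*1 = 5)
O(g, E) = g + E²
O(f, -11)*(76*3 - 231) = (5 + (-11)²)*(76*3 - 231) = (5 + 121)*(228 - 231) = 126*(-3) = -378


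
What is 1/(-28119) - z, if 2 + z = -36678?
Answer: 1031404919/28119 ≈ 36680.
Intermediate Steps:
z = -36680 (z = -2 - 36678 = -36680)
1/(-28119) - z = 1/(-28119) - 1*(-36680) = -1/28119 + 36680 = 1031404919/28119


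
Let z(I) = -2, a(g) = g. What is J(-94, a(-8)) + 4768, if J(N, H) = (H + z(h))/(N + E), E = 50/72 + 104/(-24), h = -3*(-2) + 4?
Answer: 3351976/703 ≈ 4768.1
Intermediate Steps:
h = 10 (h = 6 + 4 = 10)
E = -131/36 (E = 50*(1/72) + 104*(-1/24) = 25/36 - 13/3 = -131/36 ≈ -3.6389)
J(N, H) = (-2 + H)/(-131/36 + N) (J(N, H) = (H - 2)/(N - 131/36) = (-2 + H)/(-131/36 + N))
J(-94, a(-8)) + 4768 = 36*(-2 - 8)/(-131 + 36*(-94)) + 4768 = 36*(-10)/(-131 - 3384) + 4768 = 36*(-10)/(-3515) + 4768 = 36*(-1/3515)*(-10) + 4768 = 72/703 + 4768 = 3351976/703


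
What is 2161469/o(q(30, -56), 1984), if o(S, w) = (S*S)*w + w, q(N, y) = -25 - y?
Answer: 2161469/1908608 ≈ 1.1325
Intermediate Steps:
o(S, w) = w + w*S**2 (o(S, w) = S**2*w + w = w*S**2 + w = w + w*S**2)
2161469/o(q(30, -56), 1984) = 2161469/((1984*(1 + (-25 - 1*(-56))**2))) = 2161469/((1984*(1 + (-25 + 56)**2))) = 2161469/((1984*(1 + 31**2))) = 2161469/((1984*(1 + 961))) = 2161469/((1984*962)) = 2161469/1908608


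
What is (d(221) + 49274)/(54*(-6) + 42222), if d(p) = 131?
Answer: 49405/41898 ≈ 1.1792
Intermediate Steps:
(d(221) + 49274)/(54*(-6) + 42222) = (131 + 49274)/(54*(-6) + 42222) = 49405/(-324 + 42222) = 49405/41898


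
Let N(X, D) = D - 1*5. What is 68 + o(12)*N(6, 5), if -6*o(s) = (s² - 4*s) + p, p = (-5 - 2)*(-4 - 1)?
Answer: 68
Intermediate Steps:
p = 35 (p = -7*(-5) = 35)
o(s) = -35/6 - s²/6 + 2*s/3 (o(s) = -((s² - 4*s) + 35)/6 = -(35 + s² - 4*s)/6 = -35/6 - s²/6 + 2*s/3)
N(X, D) = -5 + D (N(X, D) = D - 5 = -5 + D)
68 + o(12)*N(6, 5) = 68 + (-35/6 - ⅙*12² + (⅔)*12)*(-5 + 5) = 68 + (-35/6 - ⅙*144 + 8)*0 = 68 + (-35/6 - 24 + 8)*0 = 68 - 131/6*0 = 68 + 0 = 68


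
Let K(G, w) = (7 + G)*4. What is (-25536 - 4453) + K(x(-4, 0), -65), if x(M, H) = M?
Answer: -29977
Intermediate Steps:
K(G, w) = 28 + 4*G
(-25536 - 4453) + K(x(-4, 0), -65) = (-25536 - 4453) + (28 + 4*(-4)) = -29989 + (28 - 16) = -29989 + 12 = -29977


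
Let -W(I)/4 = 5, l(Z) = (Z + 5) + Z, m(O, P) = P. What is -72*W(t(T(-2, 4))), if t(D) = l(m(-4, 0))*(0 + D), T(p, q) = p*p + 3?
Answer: 1440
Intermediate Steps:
T(p, q) = 3 + p² (T(p, q) = p² + 3 = 3 + p²)
l(Z) = 5 + 2*Z (l(Z) = (5 + Z) + Z = 5 + 2*Z)
t(D) = 5*D (t(D) = (5 + 2*0)*(0 + D) = (5 + 0)*D = 5*D)
W(I) = -20 (W(I) = -4*5 = -20)
-72*W(t(T(-2, 4))) = -72*(-20) = 1440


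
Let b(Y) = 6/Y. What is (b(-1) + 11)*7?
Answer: 35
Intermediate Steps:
(b(-1) + 11)*7 = (6/(-1) + 11)*7 = (6*(-1) + 11)*7 = (-6 + 11)*7 = 5*7 = 35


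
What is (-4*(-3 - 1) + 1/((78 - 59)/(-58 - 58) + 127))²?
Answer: 55471554576/216472369 ≈ 256.25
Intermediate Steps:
(-4*(-3 - 1) + 1/((78 - 59)/(-58 - 58) + 127))² = (-4*(-4) + 1/(19/(-116) + 127))² = (16 + 1/(19*(-1/116) + 127))² = (16 + 1/(-19/116 + 127))² = (16 + 1/(14713/116))² = (16 + 116/14713)² = (235524/14713)² = 55471554576/216472369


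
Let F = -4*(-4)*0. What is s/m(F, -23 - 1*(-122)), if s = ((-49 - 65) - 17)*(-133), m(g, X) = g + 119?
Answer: 2489/17 ≈ 146.41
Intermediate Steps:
F = 0 (F = 16*0 = 0)
m(g, X) = 119 + g
s = 17423 (s = (-114 - 17)*(-133) = -131*(-133) = 17423)
s/m(F, -23 - 1*(-122)) = 17423/(119 + 0) = 17423/119 = 17423*(1/119) = 2489/17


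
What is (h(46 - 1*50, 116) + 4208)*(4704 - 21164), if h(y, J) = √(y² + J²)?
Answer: -69263680 - 65840*√842 ≈ -7.1174e+7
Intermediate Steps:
h(y, J) = √(J² + y²)
(h(46 - 1*50, 116) + 4208)*(4704 - 21164) = (√(116² + (46 - 1*50)²) + 4208)*(4704 - 21164) = (√(13456 + (46 - 50)²) + 4208)*(-16460) = (√(13456 + (-4)²) + 4208)*(-16460) = (√(13456 + 16) + 4208)*(-16460) = (√13472 + 4208)*(-16460) = (4*√842 + 4208)*(-16460) = (4208 + 4*√842)*(-16460) = -69263680 - 65840*√842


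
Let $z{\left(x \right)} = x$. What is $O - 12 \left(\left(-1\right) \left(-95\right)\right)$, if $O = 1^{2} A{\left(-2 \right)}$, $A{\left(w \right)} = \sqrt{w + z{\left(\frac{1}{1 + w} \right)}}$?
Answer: $-1140 + i \sqrt{3} \approx -1140.0 + 1.732 i$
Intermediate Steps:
$A{\left(w \right)} = \sqrt{w + \frac{1}{1 + w}}$
$O = i \sqrt{3}$ ($O = 1^{2} \sqrt{\frac{1 - 2 \left(1 - 2\right)}{1 - 2}} = 1 \sqrt{\frac{1 - -2}{-1}} = 1 \sqrt{- (1 + 2)} = 1 \sqrt{\left(-1\right) 3} = 1 \sqrt{-3} = 1 i \sqrt{3} = i \sqrt{3} \approx 1.732 i$)
$O - 12 \left(\left(-1\right) \left(-95\right)\right) = i \sqrt{3} - 12 \left(\left(-1\right) \left(-95\right)\right) = i \sqrt{3} - 1140 = -1140 + i \sqrt{3}$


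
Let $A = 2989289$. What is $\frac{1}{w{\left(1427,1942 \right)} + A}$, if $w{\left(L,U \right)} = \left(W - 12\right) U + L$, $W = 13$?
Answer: $\frac{1}{2992658} \approx 3.3415 \cdot 10^{-7}$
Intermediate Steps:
$w{\left(L,U \right)} = L + U$ ($w{\left(L,U \right)} = \left(13 - 12\right) U + L = 1 U + L = U + L = L + U$)
$\frac{1}{w{\left(1427,1942 \right)} + A} = \frac{1}{\left(1427 + 1942\right) + 2989289} = \frac{1}{3369 + 2989289} = \frac{1}{2992658}$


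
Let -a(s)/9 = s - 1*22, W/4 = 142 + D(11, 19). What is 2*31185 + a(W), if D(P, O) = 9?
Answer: 57132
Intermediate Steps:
W = 604 (W = 4*(142 + 9) = 4*151 = 604)
a(s) = 198 - 9*s (a(s) = -9*(s - 1*22) = -9*(s - 22) = -9*(-22 + s) = 198 - 9*s)
2*31185 + a(W) = 2*31185 + (198 - 9*604) = 62370 + (198 - 5436) = 62370 - 5238 = 57132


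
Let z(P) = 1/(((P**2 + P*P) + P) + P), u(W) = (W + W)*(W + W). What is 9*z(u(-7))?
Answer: 9/77224 ≈ 0.00011654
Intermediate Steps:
u(W) = 4*W**2 (u(W) = (2*W)*(2*W) = 4*W**2)
z(P) = 1/(2*P + 2*P**2) (z(P) = 1/(((P**2 + P**2) + P) + P) = 1/((2*P**2 + P) + P) = 1/((P + 2*P**2) + P) = 1/(2*P + 2*P**2))
9*z(u(-7)) = 9*(1/(2*((4*(-7)**2))*(1 + 4*(-7)**2))) = 9*(1/(2*((4*49))*(1 + 4*49))) = 9*((1/2)/(196*(1 + 196))) = 9*((1/2)*(1/196)/197) = 9*((1/2)*(1/196)*(1/197)) = 9*(1/77224) = 9/77224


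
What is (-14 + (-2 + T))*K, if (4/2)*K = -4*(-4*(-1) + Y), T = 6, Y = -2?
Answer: 40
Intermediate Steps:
K = -4 (K = (-4*(-4*(-1) - 2))/2 = (-4*(4 - 2))/2 = (-4*2)/2 = (½)*(-8) = -4)
(-14 + (-2 + T))*K = (-14 + (-2 + 6))*(-4) = (-14 + 4)*(-4) = -10*(-4) = 40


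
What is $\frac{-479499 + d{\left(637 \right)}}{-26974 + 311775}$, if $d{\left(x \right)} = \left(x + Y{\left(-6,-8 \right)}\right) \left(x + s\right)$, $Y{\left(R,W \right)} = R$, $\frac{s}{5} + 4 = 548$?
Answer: $\frac{1638768}{284801} \approx 5.7541$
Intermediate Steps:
$s = 2720$ ($s = -20 + 5 \cdot 548 = -20 + 2740 = 2720$)
$d{\left(x \right)} = \left(-6 + x\right) \left(2720 + x\right)$ ($d{\left(x \right)} = \left(x - 6\right) \left(x + 2720\right) = \left(-6 + x\right) \left(2720 + x\right)$)
$\frac{-479499 + d{\left(637 \right)}}{-26974 + 311775} = \frac{-479499 + \left(-16320 + 637^{2} + 2714 \cdot 637\right)}{-26974 + 311775} = \frac{-479499 + \left(-16320 + 405769 + 1728818\right)}{284801} = \left(-479499 + 2118267\right) \frac{1}{284801} = 1638768 \cdot \frac{1}{284801} = \frac{1638768}{284801}$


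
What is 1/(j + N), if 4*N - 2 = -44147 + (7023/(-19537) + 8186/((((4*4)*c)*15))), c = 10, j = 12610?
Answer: 93777600/147654035341 ≈ 0.00063512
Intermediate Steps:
N = -1034881500659/93777600 (N = ½ + (-44147 + (7023/(-19537) + 8186/((((4*4)*10)*15))))/4 = ½ + (-44147 + (7023*(-1/19537) + 8186/(((16*10)*15))))/4 = ½ + (-44147 + (-7023/19537 + 8186/((160*15))))/4 = ½ + (-44147 + (-7023/19537 + 8186/2400))/4 = ½ + (-44147 + (-7023/19537 + 8186*(1/2400)))/4 = ½ + (-44147 + (-7023/19537 + 4093/1200))/4 = ½ + (-44147 + 71537341/23444400)/4 = ½ + (¼)*(-1034928389459/23444400) = ½ - 1034928389459/93777600 = -1034881500659/93777600 ≈ -11035.)
1/(j + N) = 1/(12610 - 1034881500659/93777600) = 1/(147654035341/93777600) = 93777600/147654035341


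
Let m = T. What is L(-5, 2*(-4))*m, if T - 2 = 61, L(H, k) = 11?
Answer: 693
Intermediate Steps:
T = 63 (T = 2 + 61 = 63)
m = 63
L(-5, 2*(-4))*m = 11*63 = 693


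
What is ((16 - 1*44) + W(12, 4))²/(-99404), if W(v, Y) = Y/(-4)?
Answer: -841/99404 ≈ -0.0084604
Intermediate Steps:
W(v, Y) = -Y/4 (W(v, Y) = Y*(-¼) = -Y/4)
((16 - 1*44) + W(12, 4))²/(-99404) = ((16 - 1*44) - ¼*4)²/(-99404) = ((16 - 44) - 1)²*(-1/99404) = (-28 - 1)²*(-1/99404) = (-29)²*(-1/99404) = 841*(-1/99404) = -841/99404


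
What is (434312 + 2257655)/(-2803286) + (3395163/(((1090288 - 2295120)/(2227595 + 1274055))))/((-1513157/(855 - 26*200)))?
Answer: -1574046088407377450999/55550767776780592 ≈ -28335.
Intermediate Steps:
(434312 + 2257655)/(-2803286) + (3395163/(((1090288 - 2295120)/(2227595 + 1274055))))/((-1513157/(855 - 26*200))) = 2691967*(-1/2803286) + (3395163/((-1204832/3501650)))/((-1513157/(855 - 5200))) = -2691967/2803286 + (3395163/((-1204832*1/3501650)))/((-1513157/(-4345))) = -2691967/2803286 + (3395163/(-602416/1750825))/((-1513157*(-1/4345))) = -2691967/2803286 + (3395163*(-1750825/602416))/(1513157/4345) = -2691967/2803286 - 5944336259475/602416*4345/1513157 = -2691967/2803286 - 25828141047418875/911549987312 = -1574046088407377450999/55550767776780592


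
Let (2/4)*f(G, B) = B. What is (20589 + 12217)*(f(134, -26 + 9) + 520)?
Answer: 15943716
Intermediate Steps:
f(G, B) = 2*B
(20589 + 12217)*(f(134, -26 + 9) + 520) = (20589 + 12217)*(2*(-26 + 9) + 520) = 32806*(2*(-17) + 520) = 32806*(-34 + 520) = 32806*486 = 15943716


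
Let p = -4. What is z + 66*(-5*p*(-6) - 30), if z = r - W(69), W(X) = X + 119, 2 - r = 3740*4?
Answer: -25046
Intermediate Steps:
r = -14958 (r = 2 - 3740*4 = 2 - 1*14960 = 2 - 14960 = -14958)
W(X) = 119 + X
z = -15146 (z = -14958 - (119 + 69) = -14958 - 1*188 = -14958 - 188 = -15146)
z + 66*(-5*p*(-6) - 30) = -15146 + 66*(-5*(-4)*(-6) - 30) = -15146 + 66*(20*(-6) - 30) = -15146 + 66*(-120 - 30) = -15146 + 66*(-150) = -15146 - 9900 = -25046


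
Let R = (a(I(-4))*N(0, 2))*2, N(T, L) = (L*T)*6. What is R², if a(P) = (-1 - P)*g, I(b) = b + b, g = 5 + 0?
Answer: 0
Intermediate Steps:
N(T, L) = 6*L*T
g = 5
I(b) = 2*b
a(P) = -5 - 5*P (a(P) = (-1 - P)*5 = -5 - 5*P)
R = 0 (R = ((-5 - 10*(-4))*(6*2*0))*2 = ((-5 - 5*(-8))*0)*2 = ((-5 + 40)*0)*2 = (35*0)*2 = 0*2 = 0)
R² = 0² = 0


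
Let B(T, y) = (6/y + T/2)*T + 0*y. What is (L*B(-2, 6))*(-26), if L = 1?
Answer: 0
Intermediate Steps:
B(T, y) = T*(T/2 + 6/y) (B(T, y) = (6/y + T*(½))*T + 0 = (6/y + T/2)*T + 0 = (T/2 + 6/y)*T + 0 = T*(T/2 + 6/y) + 0 = T*(T/2 + 6/y))
(L*B(-2, 6))*(-26) = (1*((½)*(-2)*(12 - 2*6)/6))*(-26) = (1*((½)*(-2)*(⅙)*(12 - 12)))*(-26) = (1*((½)*(-2)*(⅙)*0))*(-26) = (1*0)*(-26) = 0*(-26) = 0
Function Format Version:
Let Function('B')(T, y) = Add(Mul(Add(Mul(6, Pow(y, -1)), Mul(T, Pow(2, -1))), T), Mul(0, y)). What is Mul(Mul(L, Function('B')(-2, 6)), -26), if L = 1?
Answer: 0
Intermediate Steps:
Function('B')(T, y) = Mul(T, Add(Mul(Rational(1, 2), T), Mul(6, Pow(y, -1)))) (Function('B')(T, y) = Add(Mul(Add(Mul(6, Pow(y, -1)), Mul(T, Rational(1, 2))), T), 0) = Add(Mul(Add(Mul(6, Pow(y, -1)), Mul(Rational(1, 2), T)), T), 0) = Add(Mul(Add(Mul(Rational(1, 2), T), Mul(6, Pow(y, -1))), T), 0) = Add(Mul(T, Add(Mul(Rational(1, 2), T), Mul(6, Pow(y, -1)))), 0) = Mul(T, Add(Mul(Rational(1, 2), T), Mul(6, Pow(y, -1)))))
Mul(Mul(L, Function('B')(-2, 6)), -26) = Mul(Mul(1, Mul(Rational(1, 2), -2, Pow(6, -1), Add(12, Mul(-2, 6)))), -26) = Mul(Mul(1, Mul(Rational(1, 2), -2, Rational(1, 6), Add(12, -12))), -26) = Mul(Mul(1, Mul(Rational(1, 2), -2, Rational(1, 6), 0)), -26) = Mul(Mul(1, 0), -26) = Mul(0, -26) = 0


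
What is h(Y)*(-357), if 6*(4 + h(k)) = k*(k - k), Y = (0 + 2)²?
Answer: 1428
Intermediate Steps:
Y = 4 (Y = 2² = 4)
h(k) = -4 (h(k) = -4 + (k*(k - k))/6 = -4 + (k*0)/6 = -4 + (⅙)*0 = -4 + 0 = -4)
h(Y)*(-357) = -4*(-357) = 1428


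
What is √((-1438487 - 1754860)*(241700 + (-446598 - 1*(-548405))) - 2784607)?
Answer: 2*I*√274234958134 ≈ 1.0473e+6*I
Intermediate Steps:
√((-1438487 - 1754860)*(241700 + (-446598 - 1*(-548405))) - 2784607) = √(-3193347*(241700 + (-446598 + 548405)) - 2784607) = √(-3193347*(241700 + 101807) - 2784607) = √(-3193347*343507 - 2784607) = √(-1096937047929 - 2784607) = √(-1096939832536) = 2*I*√274234958134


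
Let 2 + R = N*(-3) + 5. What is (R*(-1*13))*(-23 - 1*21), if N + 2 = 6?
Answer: -5148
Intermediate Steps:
N = 4 (N = -2 + 6 = 4)
R = -9 (R = -2 + (4*(-3) + 5) = -2 + (-12 + 5) = -2 - 7 = -9)
(R*(-1*13))*(-23 - 1*21) = (-(-9)*13)*(-23 - 1*21) = (-9*(-13))*(-23 - 21) = 117*(-44) = -5148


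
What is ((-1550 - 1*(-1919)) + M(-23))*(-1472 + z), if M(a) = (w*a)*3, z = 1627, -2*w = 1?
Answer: 125085/2 ≈ 62543.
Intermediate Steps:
w = -½ (w = -½*1 = -½ ≈ -0.50000)
M(a) = -3*a/2 (M(a) = -a/2*3 = -3*a/2)
((-1550 - 1*(-1919)) + M(-23))*(-1472 + z) = ((-1550 - 1*(-1919)) - 3/2*(-23))*(-1472 + 1627) = ((-1550 + 1919) + 69/2)*155 = (369 + 69/2)*155 = (807/2)*155 = 125085/2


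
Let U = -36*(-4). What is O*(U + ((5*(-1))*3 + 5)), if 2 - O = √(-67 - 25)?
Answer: 268 - 268*I*√23 ≈ 268.0 - 1285.3*I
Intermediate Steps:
O = 2 - 2*I*√23 (O = 2 - √(-67 - 25) = 2 - √(-92) = 2 - 2*I*√23 ≈ 2.0 - 9.5917*I)
U = 144
O*(U + ((5*(-1))*3 + 5)) = (2 - 2*I*√23)*(144 + ((5*(-1))*3 + 5)) = (2 - 2*I*√23)*(144 + (-5*3 + 5)) = (2 - 2*I*√23)*(144 + (-15 + 5)) = (2 - 2*I*√23)*(144 - 10) = (2 - 2*I*√23)*134 = 268 - 268*I*√23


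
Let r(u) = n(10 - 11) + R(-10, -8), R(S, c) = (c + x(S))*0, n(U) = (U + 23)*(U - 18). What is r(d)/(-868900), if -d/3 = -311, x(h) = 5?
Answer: 209/434450 ≈ 0.00048107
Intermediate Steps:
n(U) = (-18 + U)*(23 + U) (n(U) = (23 + U)*(-18 + U) = (-18 + U)*(23 + U))
d = 933 (d = -3*(-311) = 933)
R(S, c) = 0 (R(S, c) = (c + 5)*0 = (5 + c)*0 = 0)
r(u) = -418 (r(u) = (-414 + (10 - 11)**2 + 5*(10 - 11)) + 0 = (-414 + (-1)**2 + 5*(-1)) + 0 = (-414 + 1 - 5) + 0 = -418 + 0 = -418)
r(d)/(-868900) = -418/(-868900) = -418*(-1/868900) = 209/434450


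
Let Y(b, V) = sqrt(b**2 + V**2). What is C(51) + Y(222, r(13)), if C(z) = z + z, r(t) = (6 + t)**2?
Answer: 102 + sqrt(179605) ≈ 525.80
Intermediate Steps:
Y(b, V) = sqrt(V**2 + b**2)
C(z) = 2*z
C(51) + Y(222, r(13)) = 2*51 + sqrt(((6 + 13)**2)**2 + 222**2) = 102 + sqrt((19**2)**2 + 49284) = 102 + sqrt(361**2 + 49284) = 102 + sqrt(130321 + 49284) = 102 + sqrt(179605)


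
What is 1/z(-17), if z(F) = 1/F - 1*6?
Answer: -17/103 ≈ -0.16505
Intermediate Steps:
z(F) = -6 + 1/F (z(F) = 1/F - 6 = -6 + 1/F)
1/z(-17) = 1/(-6 + 1/(-17)) = 1/(-6 - 1/17) = 1/(-103/17) = -17/103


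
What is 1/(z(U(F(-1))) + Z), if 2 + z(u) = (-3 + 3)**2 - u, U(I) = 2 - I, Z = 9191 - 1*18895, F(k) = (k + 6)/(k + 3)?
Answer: -2/19411 ≈ -0.00010303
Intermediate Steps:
F(k) = (6 + k)/(3 + k)
Z = -9704 (Z = 9191 - 18895 = -9704)
z(u) = -2 - u (z(u) = -2 + ((-3 + 3)**2 - u) = -2 + (0**2 - u) = -2 + (0 - u) = -2 - u)
1/(z(U(F(-1))) + Z) = 1/((-2 - (2 - (6 - 1)/(3 - 1))) - 9704) = 1/((-2 - (2 - 5/2)) - 9704) = 1/((-2 - 1*(-1/2)) - 9704) = 1/((-2 + 1/2) - 9704) = 1/(-3/2 - 9704) = 1/(-19411/2) = -2/19411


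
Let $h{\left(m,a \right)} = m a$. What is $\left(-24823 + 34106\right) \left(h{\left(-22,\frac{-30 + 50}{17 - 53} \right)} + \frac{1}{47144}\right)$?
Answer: $\frac{48140236267}{424296} \approx 1.1346 \cdot 10^{5}$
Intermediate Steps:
$h{\left(m,a \right)} = a m$
$\left(-24823 + 34106\right) \left(h{\left(-22,\frac{-30 + 50}{17 - 53} \right)} + \frac{1}{47144}\right) = \left(-24823 + 34106\right) \left(\frac{-30 + 50}{17 - 53} \left(-22\right) + \frac{1}{47144}\right) = 9283 \left(\frac{20}{-36} \left(-22\right) + \frac{1}{47144}\right) = 9283 \left(20 \left(- \frac{1}{36}\right) \left(-22\right) + \frac{1}{47144}\right) = 9283 \left(\left(- \frac{5}{9}\right) \left(-22\right) + \frac{1}{47144}\right) = 9283 \left(\frac{110}{9} + \frac{1}{47144}\right) = 9283 \cdot \frac{5185849}{424296} = \frac{48140236267}{424296}$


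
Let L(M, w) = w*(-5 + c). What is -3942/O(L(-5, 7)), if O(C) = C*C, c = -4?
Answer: -146/147 ≈ -0.99320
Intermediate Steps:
L(M, w) = -9*w (L(M, w) = w*(-5 - 4) = w*(-9) = -9*w)
O(C) = C²
-3942/O(L(-5, 7)) = -3942/((-9*7)²) = -3942/((-63)²) = -3942/3969 = -3942*1/3969 = -146/147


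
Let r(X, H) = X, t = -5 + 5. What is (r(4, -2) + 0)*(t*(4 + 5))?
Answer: 0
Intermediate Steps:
t = 0
(r(4, -2) + 0)*(t*(4 + 5)) = (4 + 0)*(0*(4 + 5)) = 4*(0*9) = 4*0 = 0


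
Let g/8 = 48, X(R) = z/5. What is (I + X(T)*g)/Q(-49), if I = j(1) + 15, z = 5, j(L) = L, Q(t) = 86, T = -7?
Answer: 200/43 ≈ 4.6512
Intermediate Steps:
X(R) = 1 (X(R) = 5/5 = 5*(1/5) = 1)
g = 384 (g = 8*48 = 384)
I = 16 (I = 1 + 15 = 16)
(I + X(T)*g)/Q(-49) = (16 + 1*384)/86 = (16 + 384)*(1/86) = 400*(1/86) = 200/43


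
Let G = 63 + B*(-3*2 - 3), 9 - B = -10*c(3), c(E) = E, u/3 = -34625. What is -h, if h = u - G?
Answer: 103587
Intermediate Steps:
u = -103875 (u = 3*(-34625) = -103875)
B = 39 (B = 9 - (-10)*3 = 9 - 1*(-30) = 9 + 30 = 39)
G = -288 (G = 63 + 39*(-3*2 - 3) = 63 + 39*(-6 - 3) = 63 + 39*(-9) = 63 - 351 = -288)
h = -103587 (h = -103875 - 1*(-288) = -103875 + 288 = -103587)
-h = -1*(-103587) = 103587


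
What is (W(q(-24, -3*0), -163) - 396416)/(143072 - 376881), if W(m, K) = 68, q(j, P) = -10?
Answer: 396348/233809 ≈ 1.6952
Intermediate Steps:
(W(q(-24, -3*0), -163) - 396416)/(143072 - 376881) = (68 - 396416)/(143072 - 376881) = -396348/(-233809) = -396348*(-1/233809) = 396348/233809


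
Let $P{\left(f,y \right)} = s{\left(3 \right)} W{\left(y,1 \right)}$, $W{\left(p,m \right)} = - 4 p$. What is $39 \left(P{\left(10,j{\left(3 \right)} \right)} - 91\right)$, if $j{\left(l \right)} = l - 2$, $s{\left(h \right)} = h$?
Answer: $-4017$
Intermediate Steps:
$j{\left(l \right)} = -2 + l$
$P{\left(f,y \right)} = - 12 y$ ($P{\left(f,y \right)} = 3 \left(- 4 y\right) = - 12 y$)
$39 \left(P{\left(10,j{\left(3 \right)} \right)} - 91\right) = 39 \left(- 12 \left(-2 + 3\right) - 91\right) = 39 \left(\left(-12\right) 1 - 91\right) = 39 \left(-12 - 91\right) = 39 \left(-103\right) = -4017$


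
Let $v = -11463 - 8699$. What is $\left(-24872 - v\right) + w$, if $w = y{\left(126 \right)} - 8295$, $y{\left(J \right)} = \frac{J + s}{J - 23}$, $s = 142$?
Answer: $- \frac{1339247}{103} \approx -13002.0$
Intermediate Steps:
$v = -20162$ ($v = -11463 - 8699 = -20162$)
$y{\left(J \right)} = \frac{142 + J}{-23 + J}$ ($y{\left(J \right)} = \frac{J + 142}{J - 23} = \frac{142 + J}{-23 + J}$)
$w = - \frac{854117}{103}$ ($w = \frac{142 + 126}{-23 + 126} - 8295 = \frac{1}{103} \cdot 268 - 8295 = \frac{268}{103} - 8295 = - \frac{854117}{103} \approx -8292.4$)
$\left(-24872 - v\right) + w = \left(-24872 - -20162\right) - \frac{854117}{103} = \left(-24872 + 20162\right) - \frac{854117}{103} = -4710 - \frac{854117}{103} = - \frac{1339247}{103}$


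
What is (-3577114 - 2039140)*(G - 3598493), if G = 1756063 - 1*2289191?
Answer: 23204232967734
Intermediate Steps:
G = -533128 (G = 1756063 - 2289191 = -533128)
(-3577114 - 2039140)*(G - 3598493) = (-3577114 - 2039140)*(-533128 - 3598493) = -5616254*(-4131621) = 23204232967734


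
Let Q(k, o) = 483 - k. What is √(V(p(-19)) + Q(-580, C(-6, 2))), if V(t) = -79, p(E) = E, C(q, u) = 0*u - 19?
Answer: 2*√246 ≈ 31.369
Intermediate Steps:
C(q, u) = -19 (C(q, u) = 0 - 19 = -19)
√(V(p(-19)) + Q(-580, C(-6, 2))) = √(-79 + (483 - 1*(-580))) = √(-79 + (483 + 580)) = √(-79 + 1063) = √984 = 2*√246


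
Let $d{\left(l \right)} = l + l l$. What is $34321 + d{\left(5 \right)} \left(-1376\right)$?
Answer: $-6959$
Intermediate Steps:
$d{\left(l \right)} = l + l^{2}$
$34321 + d{\left(5 \right)} \left(-1376\right) = 34321 + 5 \left(1 + 5\right) \left(-1376\right) = 34321 + 5 \cdot 6 \left(-1376\right) = 34321 + 30 \left(-1376\right) = 34321 - 41280 = -6959$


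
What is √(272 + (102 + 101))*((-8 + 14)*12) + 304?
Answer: 304 + 360*√19 ≈ 1873.2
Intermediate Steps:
√(272 + (102 + 101))*((-8 + 14)*12) + 304 = √(272 + 203)*(6*12) + 304 = √475*72 + 304 = (5*√19)*72 + 304 = 360*√19 + 304 = 304 + 360*√19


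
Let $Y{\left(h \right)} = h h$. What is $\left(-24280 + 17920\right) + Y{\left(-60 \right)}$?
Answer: $-2760$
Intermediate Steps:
$Y{\left(h \right)} = h^{2}$
$\left(-24280 + 17920\right) + Y{\left(-60 \right)} = \left(-24280 + 17920\right) + \left(-60\right)^{2} = -6360 + 3600 = -2760$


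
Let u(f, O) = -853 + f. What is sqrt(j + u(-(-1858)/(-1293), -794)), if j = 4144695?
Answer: 2*sqrt(1731968925366)/1293 ≈ 2035.6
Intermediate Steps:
sqrt(j + u(-(-1858)/(-1293), -794)) = sqrt(4144695 + (-853 - (-1858)/(-1293))) = sqrt(4144695 + (-853 - (-1858)*(-1)/1293)) = sqrt(4144695 + (-853 - 1*1858/1293)) = sqrt(4144695 + (-853 - 1858/1293)) = sqrt(4144695 - 1104787/1293) = sqrt(5357985848/1293) = 2*sqrt(1731968925366)/1293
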